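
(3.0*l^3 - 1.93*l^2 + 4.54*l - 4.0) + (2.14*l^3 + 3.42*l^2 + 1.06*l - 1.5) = 5.14*l^3 + 1.49*l^2 + 5.6*l - 5.5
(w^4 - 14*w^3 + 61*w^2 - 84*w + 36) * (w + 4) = w^5 - 10*w^4 + 5*w^3 + 160*w^2 - 300*w + 144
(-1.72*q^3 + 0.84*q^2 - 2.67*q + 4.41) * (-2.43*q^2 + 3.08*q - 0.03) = 4.1796*q^5 - 7.3388*q^4 + 9.1269*q^3 - 18.9651*q^2 + 13.6629*q - 0.1323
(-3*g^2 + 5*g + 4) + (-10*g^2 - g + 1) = -13*g^2 + 4*g + 5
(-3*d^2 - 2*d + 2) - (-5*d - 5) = -3*d^2 + 3*d + 7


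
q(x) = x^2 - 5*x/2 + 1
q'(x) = 2*x - 5/2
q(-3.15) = 18.80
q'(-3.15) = -8.80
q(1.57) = -0.46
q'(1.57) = 0.64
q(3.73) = 5.59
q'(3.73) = 4.96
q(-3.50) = 22.00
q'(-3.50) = -9.50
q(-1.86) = 9.11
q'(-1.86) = -6.22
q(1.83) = -0.23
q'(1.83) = 1.16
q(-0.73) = 3.36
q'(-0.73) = -3.96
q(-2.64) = 14.57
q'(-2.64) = -7.78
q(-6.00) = 52.00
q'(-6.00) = -14.50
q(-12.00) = 175.00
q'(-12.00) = -26.50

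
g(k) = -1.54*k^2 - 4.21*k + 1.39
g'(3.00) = -13.45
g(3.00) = -25.10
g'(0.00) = -4.21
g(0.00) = 1.39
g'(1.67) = -9.35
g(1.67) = -9.94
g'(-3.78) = 7.43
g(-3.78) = -4.70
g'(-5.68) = 13.28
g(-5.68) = -24.38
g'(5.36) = -20.72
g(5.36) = -65.42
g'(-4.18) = 8.66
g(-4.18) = -7.92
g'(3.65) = -15.45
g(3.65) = -34.49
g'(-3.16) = 5.52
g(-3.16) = -0.68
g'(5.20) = -20.23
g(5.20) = -62.14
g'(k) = -3.08*k - 4.21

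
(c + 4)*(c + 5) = c^2 + 9*c + 20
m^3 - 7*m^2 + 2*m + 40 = (m - 5)*(m - 4)*(m + 2)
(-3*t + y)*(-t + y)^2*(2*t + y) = -6*t^4 + 11*t^3*y - 3*t^2*y^2 - 3*t*y^3 + y^4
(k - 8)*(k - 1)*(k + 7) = k^3 - 2*k^2 - 55*k + 56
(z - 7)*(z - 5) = z^2 - 12*z + 35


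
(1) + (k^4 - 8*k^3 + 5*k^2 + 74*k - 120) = k^4 - 8*k^3 + 5*k^2 + 74*k - 119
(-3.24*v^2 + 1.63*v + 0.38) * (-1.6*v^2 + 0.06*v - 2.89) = 5.184*v^4 - 2.8024*v^3 + 8.8534*v^2 - 4.6879*v - 1.0982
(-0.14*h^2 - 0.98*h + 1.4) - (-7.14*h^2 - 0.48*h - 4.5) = 7.0*h^2 - 0.5*h + 5.9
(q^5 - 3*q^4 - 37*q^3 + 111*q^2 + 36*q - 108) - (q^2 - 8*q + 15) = q^5 - 3*q^4 - 37*q^3 + 110*q^2 + 44*q - 123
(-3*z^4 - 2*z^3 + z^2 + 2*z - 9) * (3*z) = -9*z^5 - 6*z^4 + 3*z^3 + 6*z^2 - 27*z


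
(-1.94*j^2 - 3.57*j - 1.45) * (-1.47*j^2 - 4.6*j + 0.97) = 2.8518*j^4 + 14.1719*j^3 + 16.6717*j^2 + 3.2071*j - 1.4065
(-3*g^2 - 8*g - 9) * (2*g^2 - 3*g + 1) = -6*g^4 - 7*g^3 + 3*g^2 + 19*g - 9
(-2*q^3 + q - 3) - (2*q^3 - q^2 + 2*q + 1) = -4*q^3 + q^2 - q - 4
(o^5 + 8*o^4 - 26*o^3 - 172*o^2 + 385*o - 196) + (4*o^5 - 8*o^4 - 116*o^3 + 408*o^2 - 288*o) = 5*o^5 - 142*o^3 + 236*o^2 + 97*o - 196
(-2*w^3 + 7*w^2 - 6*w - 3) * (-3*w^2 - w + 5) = 6*w^5 - 19*w^4 + w^3 + 50*w^2 - 27*w - 15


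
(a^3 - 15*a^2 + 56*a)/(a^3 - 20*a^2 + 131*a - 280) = a/(a - 5)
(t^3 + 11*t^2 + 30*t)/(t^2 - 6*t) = (t^2 + 11*t + 30)/(t - 6)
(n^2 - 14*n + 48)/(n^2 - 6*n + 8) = (n^2 - 14*n + 48)/(n^2 - 6*n + 8)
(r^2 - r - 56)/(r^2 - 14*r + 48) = (r + 7)/(r - 6)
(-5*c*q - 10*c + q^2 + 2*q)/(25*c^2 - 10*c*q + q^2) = (q + 2)/(-5*c + q)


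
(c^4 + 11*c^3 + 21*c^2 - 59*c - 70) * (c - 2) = c^5 + 9*c^4 - c^3 - 101*c^2 + 48*c + 140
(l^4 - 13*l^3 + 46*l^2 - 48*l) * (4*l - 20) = 4*l^5 - 72*l^4 + 444*l^3 - 1112*l^2 + 960*l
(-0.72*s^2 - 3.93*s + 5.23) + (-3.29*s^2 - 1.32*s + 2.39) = -4.01*s^2 - 5.25*s + 7.62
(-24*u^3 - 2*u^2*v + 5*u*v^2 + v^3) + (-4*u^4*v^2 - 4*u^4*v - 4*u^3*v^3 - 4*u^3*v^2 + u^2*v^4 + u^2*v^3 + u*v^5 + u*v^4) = -4*u^4*v^2 - 4*u^4*v - 4*u^3*v^3 - 4*u^3*v^2 - 24*u^3 + u^2*v^4 + u^2*v^3 - 2*u^2*v + u*v^5 + u*v^4 + 5*u*v^2 + v^3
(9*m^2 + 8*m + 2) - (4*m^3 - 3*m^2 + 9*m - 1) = -4*m^3 + 12*m^2 - m + 3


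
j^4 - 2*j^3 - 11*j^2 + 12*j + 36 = (j - 3)^2*(j + 2)^2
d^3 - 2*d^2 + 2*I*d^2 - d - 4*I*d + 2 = (d - 2)*(d + I)^2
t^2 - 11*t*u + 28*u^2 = (t - 7*u)*(t - 4*u)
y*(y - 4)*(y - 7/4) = y^3 - 23*y^2/4 + 7*y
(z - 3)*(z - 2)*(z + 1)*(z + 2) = z^4 - 2*z^3 - 7*z^2 + 8*z + 12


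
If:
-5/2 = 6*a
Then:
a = -5/12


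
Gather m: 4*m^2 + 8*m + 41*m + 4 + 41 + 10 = 4*m^2 + 49*m + 55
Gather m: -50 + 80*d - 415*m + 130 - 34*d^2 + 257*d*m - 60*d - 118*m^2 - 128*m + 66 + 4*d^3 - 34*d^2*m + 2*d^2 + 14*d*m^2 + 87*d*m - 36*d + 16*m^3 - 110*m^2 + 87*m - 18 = 4*d^3 - 32*d^2 - 16*d + 16*m^3 + m^2*(14*d - 228) + m*(-34*d^2 + 344*d - 456) + 128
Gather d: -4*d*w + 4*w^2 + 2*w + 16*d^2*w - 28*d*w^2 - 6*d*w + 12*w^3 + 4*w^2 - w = 16*d^2*w + d*(-28*w^2 - 10*w) + 12*w^3 + 8*w^2 + w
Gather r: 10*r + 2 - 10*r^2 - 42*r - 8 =-10*r^2 - 32*r - 6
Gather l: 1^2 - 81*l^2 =1 - 81*l^2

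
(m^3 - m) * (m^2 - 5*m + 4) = m^5 - 5*m^4 + 3*m^3 + 5*m^2 - 4*m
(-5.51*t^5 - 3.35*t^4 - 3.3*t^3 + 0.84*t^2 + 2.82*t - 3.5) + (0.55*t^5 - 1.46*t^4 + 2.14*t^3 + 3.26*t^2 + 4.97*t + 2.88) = -4.96*t^5 - 4.81*t^4 - 1.16*t^3 + 4.1*t^2 + 7.79*t - 0.62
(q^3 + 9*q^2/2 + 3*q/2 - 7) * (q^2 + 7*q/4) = q^5 + 25*q^4/4 + 75*q^3/8 - 35*q^2/8 - 49*q/4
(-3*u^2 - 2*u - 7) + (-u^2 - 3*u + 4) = -4*u^2 - 5*u - 3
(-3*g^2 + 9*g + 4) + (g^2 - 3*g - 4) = -2*g^2 + 6*g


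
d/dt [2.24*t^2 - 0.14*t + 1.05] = 4.48*t - 0.14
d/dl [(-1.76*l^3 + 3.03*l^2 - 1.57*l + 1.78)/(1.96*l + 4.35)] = (-6.8992*l^3 - 17.0292*l^2 + 26.361*l - 10.3183)/(3.8416*l^2 + 17.052*l + 18.9225)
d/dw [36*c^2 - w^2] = -2*w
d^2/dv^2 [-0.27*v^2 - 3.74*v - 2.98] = -0.540000000000000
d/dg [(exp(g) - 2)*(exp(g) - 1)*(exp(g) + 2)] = (3*exp(2*g) - 2*exp(g) - 4)*exp(g)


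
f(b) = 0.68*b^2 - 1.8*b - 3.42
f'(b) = 1.36*b - 1.8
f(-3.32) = 10.05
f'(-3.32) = -6.32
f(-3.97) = 14.44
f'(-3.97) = -7.20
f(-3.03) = 8.28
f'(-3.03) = -5.92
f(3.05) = -2.58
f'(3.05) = 2.35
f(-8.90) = 66.46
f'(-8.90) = -13.90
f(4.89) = 4.04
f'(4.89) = 4.85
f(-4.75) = 20.47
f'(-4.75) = -8.26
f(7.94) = 25.16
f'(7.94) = 9.00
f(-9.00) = 67.86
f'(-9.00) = -14.04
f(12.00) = 72.90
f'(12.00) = 14.52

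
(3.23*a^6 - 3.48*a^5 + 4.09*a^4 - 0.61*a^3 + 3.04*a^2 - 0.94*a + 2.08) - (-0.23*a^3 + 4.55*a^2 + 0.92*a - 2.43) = 3.23*a^6 - 3.48*a^5 + 4.09*a^4 - 0.38*a^3 - 1.51*a^2 - 1.86*a + 4.51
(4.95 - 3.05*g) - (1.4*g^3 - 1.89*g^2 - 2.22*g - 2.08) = -1.4*g^3 + 1.89*g^2 - 0.83*g + 7.03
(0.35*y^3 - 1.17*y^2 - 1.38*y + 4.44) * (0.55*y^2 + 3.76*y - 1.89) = 0.1925*y^5 + 0.6725*y^4 - 5.8197*y^3 - 0.535499999999999*y^2 + 19.3026*y - 8.3916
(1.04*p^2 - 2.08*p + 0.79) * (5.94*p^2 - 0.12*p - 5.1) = 6.1776*p^4 - 12.48*p^3 - 0.361799999999999*p^2 + 10.5132*p - 4.029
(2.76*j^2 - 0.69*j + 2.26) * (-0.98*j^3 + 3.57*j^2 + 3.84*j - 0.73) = -2.7048*j^5 + 10.5294*j^4 + 5.9203*j^3 + 3.4038*j^2 + 9.1821*j - 1.6498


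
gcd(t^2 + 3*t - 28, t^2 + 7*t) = t + 7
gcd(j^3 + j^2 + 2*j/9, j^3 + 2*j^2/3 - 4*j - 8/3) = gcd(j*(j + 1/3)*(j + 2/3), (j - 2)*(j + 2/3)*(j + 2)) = j + 2/3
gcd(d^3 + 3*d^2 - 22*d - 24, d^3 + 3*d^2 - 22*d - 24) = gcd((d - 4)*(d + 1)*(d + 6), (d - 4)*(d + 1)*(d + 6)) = d^3 + 3*d^2 - 22*d - 24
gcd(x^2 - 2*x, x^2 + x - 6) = x - 2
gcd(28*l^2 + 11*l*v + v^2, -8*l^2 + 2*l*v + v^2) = 4*l + v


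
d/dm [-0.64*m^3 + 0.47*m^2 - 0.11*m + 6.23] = -1.92*m^2 + 0.94*m - 0.11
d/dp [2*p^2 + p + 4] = 4*p + 1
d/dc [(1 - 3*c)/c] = -1/c^2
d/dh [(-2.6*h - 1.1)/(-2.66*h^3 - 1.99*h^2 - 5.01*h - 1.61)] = (6.916*h^3 + 5.174*h^2 + 13.026*h - (2.6*h + 1.1)*(7.98*h^2 + 3.98*h + 5.01) + 4.186)/(2.66*h^3 + 1.99*h^2 + 5.01*h + 1.61)^2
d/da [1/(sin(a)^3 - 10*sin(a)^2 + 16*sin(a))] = (-3*cos(a) + 20/tan(a) - 16*cos(a)/sin(a)^2)/((sin(a) - 8)^2*(sin(a) - 2)^2)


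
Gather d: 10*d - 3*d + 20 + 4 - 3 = 7*d + 21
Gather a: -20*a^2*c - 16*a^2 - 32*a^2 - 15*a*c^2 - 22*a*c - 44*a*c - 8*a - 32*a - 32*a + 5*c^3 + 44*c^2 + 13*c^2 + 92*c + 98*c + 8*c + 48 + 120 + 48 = a^2*(-20*c - 48) + a*(-15*c^2 - 66*c - 72) + 5*c^3 + 57*c^2 + 198*c + 216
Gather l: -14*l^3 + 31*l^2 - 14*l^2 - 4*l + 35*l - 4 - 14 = -14*l^3 + 17*l^2 + 31*l - 18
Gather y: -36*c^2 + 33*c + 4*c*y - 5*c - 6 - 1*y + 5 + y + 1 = -36*c^2 + 4*c*y + 28*c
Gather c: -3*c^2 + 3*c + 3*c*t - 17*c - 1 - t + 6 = -3*c^2 + c*(3*t - 14) - t + 5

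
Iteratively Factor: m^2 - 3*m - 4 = (m + 1)*(m - 4)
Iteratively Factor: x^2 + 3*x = (x)*(x + 3)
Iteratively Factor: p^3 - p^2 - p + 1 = (p - 1)*(p^2 - 1) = (p - 1)^2*(p + 1)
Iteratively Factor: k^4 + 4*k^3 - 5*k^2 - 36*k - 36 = (k + 3)*(k^3 + k^2 - 8*k - 12) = (k + 2)*(k + 3)*(k^2 - k - 6) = (k - 3)*(k + 2)*(k + 3)*(k + 2)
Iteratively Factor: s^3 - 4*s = (s)*(s^2 - 4) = s*(s + 2)*(s - 2)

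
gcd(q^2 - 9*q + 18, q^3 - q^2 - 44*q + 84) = q - 6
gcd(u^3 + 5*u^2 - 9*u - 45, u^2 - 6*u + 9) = u - 3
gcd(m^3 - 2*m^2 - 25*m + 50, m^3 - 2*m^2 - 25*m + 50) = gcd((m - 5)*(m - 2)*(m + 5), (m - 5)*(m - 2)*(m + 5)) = m^3 - 2*m^2 - 25*m + 50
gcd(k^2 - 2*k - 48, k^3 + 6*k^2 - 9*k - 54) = k + 6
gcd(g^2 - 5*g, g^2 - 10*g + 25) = g - 5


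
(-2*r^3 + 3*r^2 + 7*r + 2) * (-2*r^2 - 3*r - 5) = 4*r^5 - 13*r^3 - 40*r^2 - 41*r - 10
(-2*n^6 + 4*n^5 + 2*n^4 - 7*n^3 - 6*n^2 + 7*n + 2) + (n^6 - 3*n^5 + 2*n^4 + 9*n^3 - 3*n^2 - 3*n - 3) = -n^6 + n^5 + 4*n^4 + 2*n^3 - 9*n^2 + 4*n - 1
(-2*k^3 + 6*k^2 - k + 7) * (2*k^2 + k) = -4*k^5 + 10*k^4 + 4*k^3 + 13*k^2 + 7*k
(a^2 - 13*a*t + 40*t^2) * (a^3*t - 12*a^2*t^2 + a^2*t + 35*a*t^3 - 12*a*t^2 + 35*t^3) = a^5*t - 25*a^4*t^2 + a^4*t + 231*a^3*t^3 - 25*a^3*t^2 - 935*a^2*t^4 + 231*a^2*t^3 + 1400*a*t^5 - 935*a*t^4 + 1400*t^5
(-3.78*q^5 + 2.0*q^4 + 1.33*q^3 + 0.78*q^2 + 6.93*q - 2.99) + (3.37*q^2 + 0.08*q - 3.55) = -3.78*q^5 + 2.0*q^4 + 1.33*q^3 + 4.15*q^2 + 7.01*q - 6.54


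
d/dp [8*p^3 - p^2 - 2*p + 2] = 24*p^2 - 2*p - 2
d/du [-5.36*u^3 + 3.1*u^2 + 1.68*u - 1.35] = -16.08*u^2 + 6.2*u + 1.68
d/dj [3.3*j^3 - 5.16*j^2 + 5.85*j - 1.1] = 9.9*j^2 - 10.32*j + 5.85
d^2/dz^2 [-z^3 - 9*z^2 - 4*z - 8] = -6*z - 18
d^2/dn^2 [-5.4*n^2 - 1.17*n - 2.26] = -10.8000000000000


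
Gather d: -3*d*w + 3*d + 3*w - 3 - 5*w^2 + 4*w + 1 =d*(3 - 3*w) - 5*w^2 + 7*w - 2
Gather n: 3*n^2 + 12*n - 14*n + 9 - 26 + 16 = 3*n^2 - 2*n - 1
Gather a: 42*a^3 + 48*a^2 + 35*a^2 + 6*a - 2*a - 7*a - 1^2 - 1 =42*a^3 + 83*a^2 - 3*a - 2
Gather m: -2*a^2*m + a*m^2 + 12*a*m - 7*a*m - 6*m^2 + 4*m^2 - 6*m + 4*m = m^2*(a - 2) + m*(-2*a^2 + 5*a - 2)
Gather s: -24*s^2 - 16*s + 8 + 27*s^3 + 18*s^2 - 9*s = 27*s^3 - 6*s^2 - 25*s + 8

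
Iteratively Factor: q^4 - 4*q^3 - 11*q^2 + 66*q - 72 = (q + 4)*(q^3 - 8*q^2 + 21*q - 18) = (q - 3)*(q + 4)*(q^2 - 5*q + 6) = (q - 3)*(q - 2)*(q + 4)*(q - 3)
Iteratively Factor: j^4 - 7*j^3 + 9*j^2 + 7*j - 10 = (j - 2)*(j^3 - 5*j^2 - j + 5) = (j - 5)*(j - 2)*(j^2 - 1) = (j - 5)*(j - 2)*(j - 1)*(j + 1)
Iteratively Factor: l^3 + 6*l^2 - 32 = (l + 4)*(l^2 + 2*l - 8) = (l - 2)*(l + 4)*(l + 4)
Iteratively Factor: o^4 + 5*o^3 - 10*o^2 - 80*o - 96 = (o + 2)*(o^3 + 3*o^2 - 16*o - 48) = (o + 2)*(o + 3)*(o^2 - 16) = (o - 4)*(o + 2)*(o + 3)*(o + 4)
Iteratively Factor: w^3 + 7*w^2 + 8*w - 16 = (w + 4)*(w^2 + 3*w - 4) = (w - 1)*(w + 4)*(w + 4)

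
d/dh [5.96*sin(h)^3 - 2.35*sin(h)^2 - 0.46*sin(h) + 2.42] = (17.88*sin(h)^2 - 4.7*sin(h) - 0.46)*cos(h)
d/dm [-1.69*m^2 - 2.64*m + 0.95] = -3.38*m - 2.64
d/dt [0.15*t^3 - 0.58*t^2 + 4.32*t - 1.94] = 0.45*t^2 - 1.16*t + 4.32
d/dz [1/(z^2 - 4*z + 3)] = 2*(2 - z)/(z^2 - 4*z + 3)^2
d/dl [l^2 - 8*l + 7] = 2*l - 8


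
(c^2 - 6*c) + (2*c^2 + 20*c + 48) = 3*c^2 + 14*c + 48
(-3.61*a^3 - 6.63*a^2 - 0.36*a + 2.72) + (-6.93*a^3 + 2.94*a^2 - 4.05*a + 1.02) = -10.54*a^3 - 3.69*a^2 - 4.41*a + 3.74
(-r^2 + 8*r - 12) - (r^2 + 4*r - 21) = -2*r^2 + 4*r + 9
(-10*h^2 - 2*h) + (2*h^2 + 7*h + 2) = -8*h^2 + 5*h + 2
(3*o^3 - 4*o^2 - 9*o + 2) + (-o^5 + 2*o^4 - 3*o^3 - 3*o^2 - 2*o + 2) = -o^5 + 2*o^4 - 7*o^2 - 11*o + 4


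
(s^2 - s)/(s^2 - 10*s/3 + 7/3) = 3*s/(3*s - 7)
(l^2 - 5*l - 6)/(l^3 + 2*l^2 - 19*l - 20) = (l - 6)/(l^2 + l - 20)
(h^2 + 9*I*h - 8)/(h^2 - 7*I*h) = (h^2 + 9*I*h - 8)/(h*(h - 7*I))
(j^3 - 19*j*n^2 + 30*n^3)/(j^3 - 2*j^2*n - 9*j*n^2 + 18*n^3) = (j + 5*n)/(j + 3*n)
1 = 1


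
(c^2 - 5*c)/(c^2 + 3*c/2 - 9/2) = 2*c*(c - 5)/(2*c^2 + 3*c - 9)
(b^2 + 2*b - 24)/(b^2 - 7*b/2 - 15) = 2*(-b^2 - 2*b + 24)/(-2*b^2 + 7*b + 30)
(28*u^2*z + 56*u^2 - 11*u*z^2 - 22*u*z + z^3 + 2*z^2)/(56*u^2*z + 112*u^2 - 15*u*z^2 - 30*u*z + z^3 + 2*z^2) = (-4*u + z)/(-8*u + z)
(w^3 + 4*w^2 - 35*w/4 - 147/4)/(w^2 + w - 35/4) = (2*w^2 + w - 21)/(2*w - 5)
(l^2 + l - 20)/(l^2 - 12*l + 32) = (l + 5)/(l - 8)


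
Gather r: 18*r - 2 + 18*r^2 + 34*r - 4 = 18*r^2 + 52*r - 6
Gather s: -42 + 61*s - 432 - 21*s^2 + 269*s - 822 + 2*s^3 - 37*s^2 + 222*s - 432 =2*s^3 - 58*s^2 + 552*s - 1728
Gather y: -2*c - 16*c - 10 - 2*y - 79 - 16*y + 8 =-18*c - 18*y - 81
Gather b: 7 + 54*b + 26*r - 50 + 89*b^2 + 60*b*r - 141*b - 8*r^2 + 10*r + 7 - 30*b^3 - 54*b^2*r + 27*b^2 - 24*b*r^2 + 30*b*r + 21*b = -30*b^3 + b^2*(116 - 54*r) + b*(-24*r^2 + 90*r - 66) - 8*r^2 + 36*r - 36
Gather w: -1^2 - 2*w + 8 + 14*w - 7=12*w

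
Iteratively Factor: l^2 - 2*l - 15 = (l - 5)*(l + 3)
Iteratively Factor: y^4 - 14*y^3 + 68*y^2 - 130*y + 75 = (y - 5)*(y^3 - 9*y^2 + 23*y - 15) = (y - 5)*(y - 1)*(y^2 - 8*y + 15) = (y - 5)^2*(y - 1)*(y - 3)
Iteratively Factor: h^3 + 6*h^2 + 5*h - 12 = (h + 4)*(h^2 + 2*h - 3) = (h + 3)*(h + 4)*(h - 1)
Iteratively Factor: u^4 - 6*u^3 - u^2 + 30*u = (u - 3)*(u^3 - 3*u^2 - 10*u) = (u - 3)*(u + 2)*(u^2 - 5*u) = u*(u - 3)*(u + 2)*(u - 5)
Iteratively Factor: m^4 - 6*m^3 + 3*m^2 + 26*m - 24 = (m - 4)*(m^3 - 2*m^2 - 5*m + 6) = (m - 4)*(m + 2)*(m^2 - 4*m + 3) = (m - 4)*(m - 1)*(m + 2)*(m - 3)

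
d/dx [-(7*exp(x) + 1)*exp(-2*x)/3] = (7*exp(x) + 2)*exp(-2*x)/3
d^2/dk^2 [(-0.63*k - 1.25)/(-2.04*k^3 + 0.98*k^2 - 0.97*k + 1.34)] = (15.730848*k^5 + 54.867024*k^4 - 41.267184*k^3 + 42.710016*k^2 + 8.408604*k + 0.706997999999999)/(8.489664*k^9 - 12.235104*k^8 + 17.987904*k^7 - 29.306168*k^6 + 24.62664*k^5 - 22.536606*k^4 + 19.544569*k^3 - 9.061482*k^2 + 5.225196*k - 2.406104)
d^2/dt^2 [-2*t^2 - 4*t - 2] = -4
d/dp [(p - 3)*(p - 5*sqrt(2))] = 2*p - 5*sqrt(2) - 3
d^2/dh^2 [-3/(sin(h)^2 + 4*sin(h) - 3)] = 6*(2*sin(h)^4 + 6*sin(h)^3 + 11*sin(h)^2 - 6*sin(h) - 19)/(sin(h)^2 + 4*sin(h) - 3)^3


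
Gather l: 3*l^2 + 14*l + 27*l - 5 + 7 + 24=3*l^2 + 41*l + 26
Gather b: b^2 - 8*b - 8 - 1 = b^2 - 8*b - 9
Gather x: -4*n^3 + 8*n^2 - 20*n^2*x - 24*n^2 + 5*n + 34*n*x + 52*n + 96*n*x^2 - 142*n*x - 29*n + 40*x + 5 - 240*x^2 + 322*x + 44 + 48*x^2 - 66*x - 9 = -4*n^3 - 16*n^2 + 28*n + x^2*(96*n - 192) + x*(-20*n^2 - 108*n + 296) + 40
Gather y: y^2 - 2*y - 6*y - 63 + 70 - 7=y^2 - 8*y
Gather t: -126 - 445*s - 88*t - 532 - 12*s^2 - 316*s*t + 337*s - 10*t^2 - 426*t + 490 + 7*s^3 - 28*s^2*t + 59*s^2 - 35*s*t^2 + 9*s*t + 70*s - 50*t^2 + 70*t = 7*s^3 + 47*s^2 - 38*s + t^2*(-35*s - 60) + t*(-28*s^2 - 307*s - 444) - 168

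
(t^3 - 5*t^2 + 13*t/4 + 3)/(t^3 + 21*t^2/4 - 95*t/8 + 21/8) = 2*(2*t^2 - 7*t - 4)/(4*t^2 + 27*t - 7)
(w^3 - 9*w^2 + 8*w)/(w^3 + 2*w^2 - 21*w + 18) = w*(w - 8)/(w^2 + 3*w - 18)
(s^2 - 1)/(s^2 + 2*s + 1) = (s - 1)/(s + 1)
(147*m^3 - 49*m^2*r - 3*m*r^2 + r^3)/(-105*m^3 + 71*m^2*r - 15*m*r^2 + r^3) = (7*m + r)/(-5*m + r)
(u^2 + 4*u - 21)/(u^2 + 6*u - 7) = (u - 3)/(u - 1)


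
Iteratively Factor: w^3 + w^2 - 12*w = (w + 4)*(w^2 - 3*w) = (w - 3)*(w + 4)*(w)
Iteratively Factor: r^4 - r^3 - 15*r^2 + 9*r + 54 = (r - 3)*(r^3 + 2*r^2 - 9*r - 18) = (r - 3)^2*(r^2 + 5*r + 6) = (r - 3)^2*(r + 3)*(r + 2)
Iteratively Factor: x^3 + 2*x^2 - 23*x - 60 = (x + 3)*(x^2 - x - 20) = (x - 5)*(x + 3)*(x + 4)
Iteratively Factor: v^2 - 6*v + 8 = (v - 2)*(v - 4)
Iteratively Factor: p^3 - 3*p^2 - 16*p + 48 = (p - 3)*(p^2 - 16) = (p - 3)*(p + 4)*(p - 4)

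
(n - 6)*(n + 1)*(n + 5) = n^3 - 31*n - 30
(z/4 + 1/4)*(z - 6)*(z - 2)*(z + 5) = z^4/4 - z^3/2 - 31*z^2/4 + 8*z + 15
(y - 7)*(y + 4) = y^2 - 3*y - 28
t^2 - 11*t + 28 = (t - 7)*(t - 4)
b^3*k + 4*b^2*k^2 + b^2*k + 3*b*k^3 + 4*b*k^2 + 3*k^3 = (b + k)*(b + 3*k)*(b*k + k)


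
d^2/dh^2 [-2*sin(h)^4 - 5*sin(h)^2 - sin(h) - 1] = 32*sin(h)^4 - 4*sin(h)^2 + sin(h) - 10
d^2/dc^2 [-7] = 0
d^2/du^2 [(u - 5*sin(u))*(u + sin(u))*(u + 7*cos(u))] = 4*u^2*sin(u) - 7*u^2*cos(u) - 28*u*sin(u) + 56*u*sin(2*u) - 16*u*cos(u) - 10*u*cos(2*u) + 6*u - 8*sin(u) - 10*sin(2*u) + 91*cos(u)/4 - 56*cos(2*u) - 315*cos(3*u)/4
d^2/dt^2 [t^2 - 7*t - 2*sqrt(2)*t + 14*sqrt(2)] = 2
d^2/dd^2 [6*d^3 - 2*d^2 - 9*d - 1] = 36*d - 4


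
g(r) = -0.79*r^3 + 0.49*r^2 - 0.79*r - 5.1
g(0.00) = -5.10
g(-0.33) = -4.76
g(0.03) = -5.12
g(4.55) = -72.97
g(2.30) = -13.94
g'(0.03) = -0.76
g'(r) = -2.37*r^2 + 0.98*r - 0.79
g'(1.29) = -3.47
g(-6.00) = 187.92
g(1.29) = -7.00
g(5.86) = -151.87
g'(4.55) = -45.40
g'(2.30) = -11.07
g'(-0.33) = -1.37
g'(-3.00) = -25.06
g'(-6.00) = -91.99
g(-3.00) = 23.01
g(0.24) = -5.27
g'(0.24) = -0.69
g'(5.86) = -76.43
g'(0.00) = -0.79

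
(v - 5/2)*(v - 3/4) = v^2 - 13*v/4 + 15/8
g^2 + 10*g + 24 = (g + 4)*(g + 6)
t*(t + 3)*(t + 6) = t^3 + 9*t^2 + 18*t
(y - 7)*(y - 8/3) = y^2 - 29*y/3 + 56/3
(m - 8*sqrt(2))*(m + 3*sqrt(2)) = m^2 - 5*sqrt(2)*m - 48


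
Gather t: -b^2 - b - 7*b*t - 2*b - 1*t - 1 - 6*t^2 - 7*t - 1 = -b^2 - 3*b - 6*t^2 + t*(-7*b - 8) - 2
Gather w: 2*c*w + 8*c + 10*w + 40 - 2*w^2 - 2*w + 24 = 8*c - 2*w^2 + w*(2*c + 8) + 64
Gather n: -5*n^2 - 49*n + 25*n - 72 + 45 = -5*n^2 - 24*n - 27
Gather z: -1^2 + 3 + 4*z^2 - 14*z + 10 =4*z^2 - 14*z + 12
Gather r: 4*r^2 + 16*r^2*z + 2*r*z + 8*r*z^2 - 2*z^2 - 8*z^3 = r^2*(16*z + 4) + r*(8*z^2 + 2*z) - 8*z^3 - 2*z^2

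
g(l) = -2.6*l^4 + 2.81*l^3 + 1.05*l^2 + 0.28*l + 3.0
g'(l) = -10.4*l^3 + 8.43*l^2 + 2.1*l + 0.28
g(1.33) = 3.71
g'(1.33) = -6.48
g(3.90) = -414.75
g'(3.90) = -480.23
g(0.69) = 4.03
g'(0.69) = 2.33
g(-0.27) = 2.93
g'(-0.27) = 0.53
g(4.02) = -475.37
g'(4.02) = -530.68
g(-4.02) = -842.72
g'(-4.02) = 803.70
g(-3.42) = -453.78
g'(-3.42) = 507.72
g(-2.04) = -62.09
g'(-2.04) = 119.37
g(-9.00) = -19021.56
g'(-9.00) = 8245.81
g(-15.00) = -140873.70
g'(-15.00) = 36965.53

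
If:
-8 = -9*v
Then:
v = 8/9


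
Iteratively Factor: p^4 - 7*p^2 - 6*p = (p - 3)*(p^3 + 3*p^2 + 2*p) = (p - 3)*(p + 1)*(p^2 + 2*p) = p*(p - 3)*(p + 1)*(p + 2)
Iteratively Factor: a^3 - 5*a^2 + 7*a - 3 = (a - 3)*(a^2 - 2*a + 1) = (a - 3)*(a - 1)*(a - 1)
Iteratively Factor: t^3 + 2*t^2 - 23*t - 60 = (t + 4)*(t^2 - 2*t - 15) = (t - 5)*(t + 4)*(t + 3)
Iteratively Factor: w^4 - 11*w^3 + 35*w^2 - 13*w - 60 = (w - 4)*(w^3 - 7*w^2 + 7*w + 15) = (w - 5)*(w - 4)*(w^2 - 2*w - 3) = (w - 5)*(w - 4)*(w - 3)*(w + 1)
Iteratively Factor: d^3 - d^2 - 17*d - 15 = (d - 5)*(d^2 + 4*d + 3) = (d - 5)*(d + 3)*(d + 1)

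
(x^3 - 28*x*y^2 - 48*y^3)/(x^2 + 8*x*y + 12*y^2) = (x^2 - 2*x*y - 24*y^2)/(x + 6*y)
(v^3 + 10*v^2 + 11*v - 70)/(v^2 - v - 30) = (v^2 + 5*v - 14)/(v - 6)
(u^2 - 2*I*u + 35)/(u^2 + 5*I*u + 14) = (u^2 - 2*I*u + 35)/(u^2 + 5*I*u + 14)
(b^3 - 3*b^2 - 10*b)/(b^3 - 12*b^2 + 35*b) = (b + 2)/(b - 7)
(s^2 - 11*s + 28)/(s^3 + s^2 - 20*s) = (s - 7)/(s*(s + 5))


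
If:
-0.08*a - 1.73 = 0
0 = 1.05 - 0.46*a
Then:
No Solution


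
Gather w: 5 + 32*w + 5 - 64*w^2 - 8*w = -64*w^2 + 24*w + 10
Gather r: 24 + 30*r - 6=30*r + 18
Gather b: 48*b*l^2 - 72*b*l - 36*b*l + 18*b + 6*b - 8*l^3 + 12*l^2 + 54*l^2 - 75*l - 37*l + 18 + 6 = b*(48*l^2 - 108*l + 24) - 8*l^3 + 66*l^2 - 112*l + 24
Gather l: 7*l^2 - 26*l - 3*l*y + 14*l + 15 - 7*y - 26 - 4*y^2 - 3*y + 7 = 7*l^2 + l*(-3*y - 12) - 4*y^2 - 10*y - 4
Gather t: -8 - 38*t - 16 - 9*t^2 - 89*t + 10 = -9*t^2 - 127*t - 14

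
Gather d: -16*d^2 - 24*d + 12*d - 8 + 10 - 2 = -16*d^2 - 12*d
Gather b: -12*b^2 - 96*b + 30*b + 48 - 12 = -12*b^2 - 66*b + 36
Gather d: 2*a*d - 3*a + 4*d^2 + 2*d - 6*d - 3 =-3*a + 4*d^2 + d*(2*a - 4) - 3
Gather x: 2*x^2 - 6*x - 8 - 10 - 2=2*x^2 - 6*x - 20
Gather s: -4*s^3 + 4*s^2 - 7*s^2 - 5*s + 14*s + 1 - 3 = -4*s^3 - 3*s^2 + 9*s - 2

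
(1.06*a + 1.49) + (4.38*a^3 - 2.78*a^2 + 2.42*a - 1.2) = 4.38*a^3 - 2.78*a^2 + 3.48*a + 0.29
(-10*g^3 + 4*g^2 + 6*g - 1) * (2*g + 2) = -20*g^4 - 12*g^3 + 20*g^2 + 10*g - 2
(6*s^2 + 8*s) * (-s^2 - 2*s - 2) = -6*s^4 - 20*s^3 - 28*s^2 - 16*s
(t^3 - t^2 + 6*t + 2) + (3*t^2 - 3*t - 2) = t^3 + 2*t^2 + 3*t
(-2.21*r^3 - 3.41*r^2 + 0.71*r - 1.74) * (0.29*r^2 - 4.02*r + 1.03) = -0.6409*r^5 + 7.8953*r^4 + 11.6378*r^3 - 6.8711*r^2 + 7.7261*r - 1.7922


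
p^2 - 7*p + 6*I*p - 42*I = (p - 7)*(p + 6*I)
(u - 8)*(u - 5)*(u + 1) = u^3 - 12*u^2 + 27*u + 40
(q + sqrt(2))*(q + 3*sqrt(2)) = q^2 + 4*sqrt(2)*q + 6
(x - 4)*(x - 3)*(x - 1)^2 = x^4 - 9*x^3 + 27*x^2 - 31*x + 12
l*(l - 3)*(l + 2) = l^3 - l^2 - 6*l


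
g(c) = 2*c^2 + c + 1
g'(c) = 4*c + 1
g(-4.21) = 32.24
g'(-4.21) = -15.84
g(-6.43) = 77.26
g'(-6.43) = -24.72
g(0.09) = 1.11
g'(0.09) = 1.36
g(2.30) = 13.88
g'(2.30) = 10.20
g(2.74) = 18.76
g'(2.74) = 11.96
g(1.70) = 8.48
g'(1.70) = 7.80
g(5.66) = 70.73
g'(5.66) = 23.64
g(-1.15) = 2.50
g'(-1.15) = -3.60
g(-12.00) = 277.00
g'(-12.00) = -47.00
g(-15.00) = 436.00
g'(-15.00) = -59.00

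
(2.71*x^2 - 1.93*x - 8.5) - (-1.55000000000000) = 2.71*x^2 - 1.93*x - 6.95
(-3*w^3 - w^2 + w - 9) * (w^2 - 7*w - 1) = -3*w^5 + 20*w^4 + 11*w^3 - 15*w^2 + 62*w + 9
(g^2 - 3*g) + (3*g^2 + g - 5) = 4*g^2 - 2*g - 5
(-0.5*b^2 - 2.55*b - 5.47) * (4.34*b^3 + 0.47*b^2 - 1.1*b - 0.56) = -2.17*b^5 - 11.302*b^4 - 24.3883*b^3 + 0.5141*b^2 + 7.445*b + 3.0632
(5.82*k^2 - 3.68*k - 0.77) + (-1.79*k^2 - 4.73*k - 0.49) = 4.03*k^2 - 8.41*k - 1.26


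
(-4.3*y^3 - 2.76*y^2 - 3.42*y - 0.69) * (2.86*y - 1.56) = -12.298*y^4 - 1.1856*y^3 - 5.4756*y^2 + 3.3618*y + 1.0764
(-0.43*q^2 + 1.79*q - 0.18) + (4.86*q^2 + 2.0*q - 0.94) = 4.43*q^2 + 3.79*q - 1.12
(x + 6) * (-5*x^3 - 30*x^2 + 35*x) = -5*x^4 - 60*x^3 - 145*x^2 + 210*x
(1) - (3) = -2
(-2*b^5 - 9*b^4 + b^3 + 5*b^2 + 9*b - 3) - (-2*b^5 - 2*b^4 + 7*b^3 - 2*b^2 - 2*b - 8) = -7*b^4 - 6*b^3 + 7*b^2 + 11*b + 5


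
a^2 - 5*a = a*(a - 5)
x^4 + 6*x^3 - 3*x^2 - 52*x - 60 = (x - 3)*(x + 2)^2*(x + 5)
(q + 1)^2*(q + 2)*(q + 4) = q^4 + 8*q^3 + 21*q^2 + 22*q + 8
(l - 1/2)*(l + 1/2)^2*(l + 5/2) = l^4 + 3*l^3 + l^2 - 3*l/4 - 5/16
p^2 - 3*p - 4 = (p - 4)*(p + 1)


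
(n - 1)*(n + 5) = n^2 + 4*n - 5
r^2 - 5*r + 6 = (r - 3)*(r - 2)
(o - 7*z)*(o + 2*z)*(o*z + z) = o^3*z - 5*o^2*z^2 + o^2*z - 14*o*z^3 - 5*o*z^2 - 14*z^3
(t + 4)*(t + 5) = t^2 + 9*t + 20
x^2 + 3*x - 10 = (x - 2)*(x + 5)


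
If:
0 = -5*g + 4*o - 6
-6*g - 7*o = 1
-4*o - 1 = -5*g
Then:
No Solution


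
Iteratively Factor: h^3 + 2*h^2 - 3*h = (h + 3)*(h^2 - h) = h*(h + 3)*(h - 1)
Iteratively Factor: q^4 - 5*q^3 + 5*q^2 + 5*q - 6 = (q - 1)*(q^3 - 4*q^2 + q + 6) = (q - 2)*(q - 1)*(q^2 - 2*q - 3) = (q - 3)*(q - 2)*(q - 1)*(q + 1)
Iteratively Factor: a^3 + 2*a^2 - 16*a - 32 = (a - 4)*(a^2 + 6*a + 8) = (a - 4)*(a + 2)*(a + 4)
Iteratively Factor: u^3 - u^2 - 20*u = (u - 5)*(u^2 + 4*u) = (u - 5)*(u + 4)*(u)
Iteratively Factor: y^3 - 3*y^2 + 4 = (y - 2)*(y^2 - y - 2) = (y - 2)^2*(y + 1)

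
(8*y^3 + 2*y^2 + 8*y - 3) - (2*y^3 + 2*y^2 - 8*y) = 6*y^3 + 16*y - 3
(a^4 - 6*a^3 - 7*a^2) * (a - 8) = a^5 - 14*a^4 + 41*a^3 + 56*a^2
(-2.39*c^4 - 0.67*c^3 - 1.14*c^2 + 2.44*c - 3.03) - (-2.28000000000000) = -2.39*c^4 - 0.67*c^3 - 1.14*c^2 + 2.44*c - 0.75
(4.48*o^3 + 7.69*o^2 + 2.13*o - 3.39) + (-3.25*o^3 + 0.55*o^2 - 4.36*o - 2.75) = 1.23*o^3 + 8.24*o^2 - 2.23*o - 6.14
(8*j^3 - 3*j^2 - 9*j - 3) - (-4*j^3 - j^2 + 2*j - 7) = 12*j^3 - 2*j^2 - 11*j + 4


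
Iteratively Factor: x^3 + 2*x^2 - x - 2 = (x + 1)*(x^2 + x - 2) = (x - 1)*(x + 1)*(x + 2)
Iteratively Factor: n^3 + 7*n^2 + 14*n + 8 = (n + 4)*(n^2 + 3*n + 2) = (n + 2)*(n + 4)*(n + 1)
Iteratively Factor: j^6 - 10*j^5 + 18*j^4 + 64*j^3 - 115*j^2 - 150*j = (j + 1)*(j^5 - 11*j^4 + 29*j^3 + 35*j^2 - 150*j) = (j - 5)*(j + 1)*(j^4 - 6*j^3 - j^2 + 30*j) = (j - 5)^2*(j + 1)*(j^3 - j^2 - 6*j) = (j - 5)^2*(j + 1)*(j + 2)*(j^2 - 3*j) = (j - 5)^2*(j - 3)*(j + 1)*(j + 2)*(j)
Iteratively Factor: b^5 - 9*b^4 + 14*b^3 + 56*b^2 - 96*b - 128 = (b + 1)*(b^4 - 10*b^3 + 24*b^2 + 32*b - 128) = (b + 1)*(b + 2)*(b^3 - 12*b^2 + 48*b - 64) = (b - 4)*(b + 1)*(b + 2)*(b^2 - 8*b + 16) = (b - 4)^2*(b + 1)*(b + 2)*(b - 4)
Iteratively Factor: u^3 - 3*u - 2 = (u + 1)*(u^2 - u - 2) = (u + 1)^2*(u - 2)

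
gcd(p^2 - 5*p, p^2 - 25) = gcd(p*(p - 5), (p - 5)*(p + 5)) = p - 5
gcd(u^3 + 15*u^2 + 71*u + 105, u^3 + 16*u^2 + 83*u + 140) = u^2 + 12*u + 35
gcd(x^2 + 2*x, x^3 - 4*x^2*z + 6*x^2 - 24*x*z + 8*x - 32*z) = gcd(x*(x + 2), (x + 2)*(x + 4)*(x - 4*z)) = x + 2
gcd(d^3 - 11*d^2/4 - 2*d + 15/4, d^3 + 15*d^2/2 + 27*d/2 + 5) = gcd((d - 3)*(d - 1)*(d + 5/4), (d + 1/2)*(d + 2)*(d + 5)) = 1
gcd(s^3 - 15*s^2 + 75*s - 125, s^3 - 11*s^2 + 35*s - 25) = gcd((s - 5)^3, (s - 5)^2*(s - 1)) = s^2 - 10*s + 25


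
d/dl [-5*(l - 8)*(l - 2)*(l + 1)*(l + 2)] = -20*l^3 + 105*l^2 + 120*l - 140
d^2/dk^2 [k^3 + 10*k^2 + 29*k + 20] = 6*k + 20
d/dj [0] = 0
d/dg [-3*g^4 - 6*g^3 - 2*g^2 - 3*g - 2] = -12*g^3 - 18*g^2 - 4*g - 3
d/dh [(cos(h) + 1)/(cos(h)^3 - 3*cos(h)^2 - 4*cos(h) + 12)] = 2*(cos(h)^3 - 3*cos(h) - 8)*sin(h)/((cos(h) - 3)^2*(cos(h) - 2)^2*(cos(h) + 2)^2)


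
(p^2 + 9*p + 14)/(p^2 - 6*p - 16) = (p + 7)/(p - 8)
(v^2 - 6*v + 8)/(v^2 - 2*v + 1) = (v^2 - 6*v + 8)/(v^2 - 2*v + 1)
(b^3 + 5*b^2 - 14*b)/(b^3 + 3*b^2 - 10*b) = (b + 7)/(b + 5)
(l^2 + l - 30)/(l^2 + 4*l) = (l^2 + l - 30)/(l*(l + 4))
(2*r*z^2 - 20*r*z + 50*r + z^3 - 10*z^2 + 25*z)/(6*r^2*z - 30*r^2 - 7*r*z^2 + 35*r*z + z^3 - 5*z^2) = (2*r*z - 10*r + z^2 - 5*z)/(6*r^2 - 7*r*z + z^2)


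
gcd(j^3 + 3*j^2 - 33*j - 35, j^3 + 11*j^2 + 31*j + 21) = j^2 + 8*j + 7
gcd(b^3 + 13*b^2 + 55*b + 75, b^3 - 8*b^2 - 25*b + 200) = b + 5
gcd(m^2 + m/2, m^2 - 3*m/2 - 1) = m + 1/2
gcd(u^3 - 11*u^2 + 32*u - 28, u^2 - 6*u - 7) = u - 7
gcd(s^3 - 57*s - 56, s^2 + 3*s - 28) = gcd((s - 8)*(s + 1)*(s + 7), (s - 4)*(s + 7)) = s + 7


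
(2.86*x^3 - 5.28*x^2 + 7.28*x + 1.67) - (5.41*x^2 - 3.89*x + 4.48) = 2.86*x^3 - 10.69*x^2 + 11.17*x - 2.81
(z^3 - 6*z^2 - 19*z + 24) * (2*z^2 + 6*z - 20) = 2*z^5 - 6*z^4 - 94*z^3 + 54*z^2 + 524*z - 480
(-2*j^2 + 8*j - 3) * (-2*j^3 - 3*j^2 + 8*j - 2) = 4*j^5 - 10*j^4 - 34*j^3 + 77*j^2 - 40*j + 6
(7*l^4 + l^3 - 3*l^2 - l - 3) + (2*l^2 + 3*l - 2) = 7*l^4 + l^3 - l^2 + 2*l - 5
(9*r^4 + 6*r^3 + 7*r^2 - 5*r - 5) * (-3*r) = -27*r^5 - 18*r^4 - 21*r^3 + 15*r^2 + 15*r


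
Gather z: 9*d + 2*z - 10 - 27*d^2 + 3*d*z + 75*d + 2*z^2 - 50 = -27*d^2 + 84*d + 2*z^2 + z*(3*d + 2) - 60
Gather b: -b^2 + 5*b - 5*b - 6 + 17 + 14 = 25 - b^2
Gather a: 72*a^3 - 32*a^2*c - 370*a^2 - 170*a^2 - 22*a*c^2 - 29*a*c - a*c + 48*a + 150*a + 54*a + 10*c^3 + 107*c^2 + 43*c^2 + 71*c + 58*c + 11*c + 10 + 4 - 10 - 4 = 72*a^3 + a^2*(-32*c - 540) + a*(-22*c^2 - 30*c + 252) + 10*c^3 + 150*c^2 + 140*c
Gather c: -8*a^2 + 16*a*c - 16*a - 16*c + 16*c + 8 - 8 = -8*a^2 + 16*a*c - 16*a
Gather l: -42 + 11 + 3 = -28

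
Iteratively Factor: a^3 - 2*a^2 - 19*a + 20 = (a - 5)*(a^2 + 3*a - 4) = (a - 5)*(a - 1)*(a + 4)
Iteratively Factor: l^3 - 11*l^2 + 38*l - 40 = (l - 5)*(l^2 - 6*l + 8) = (l - 5)*(l - 2)*(l - 4)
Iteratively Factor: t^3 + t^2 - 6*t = (t + 3)*(t^2 - 2*t) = (t - 2)*(t + 3)*(t)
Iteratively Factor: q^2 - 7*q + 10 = (q - 5)*(q - 2)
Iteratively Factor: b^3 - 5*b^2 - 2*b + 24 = (b + 2)*(b^2 - 7*b + 12) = (b - 3)*(b + 2)*(b - 4)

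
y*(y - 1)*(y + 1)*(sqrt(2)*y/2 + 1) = sqrt(2)*y^4/2 + y^3 - sqrt(2)*y^2/2 - y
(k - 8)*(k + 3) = k^2 - 5*k - 24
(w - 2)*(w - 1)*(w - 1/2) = w^3 - 7*w^2/2 + 7*w/2 - 1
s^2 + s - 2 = (s - 1)*(s + 2)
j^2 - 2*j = j*(j - 2)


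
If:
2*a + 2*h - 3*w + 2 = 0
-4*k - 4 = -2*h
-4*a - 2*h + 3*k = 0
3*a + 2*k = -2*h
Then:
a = -20/21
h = 34/21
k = -4/21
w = 10/9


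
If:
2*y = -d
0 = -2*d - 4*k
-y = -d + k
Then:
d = 0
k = 0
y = 0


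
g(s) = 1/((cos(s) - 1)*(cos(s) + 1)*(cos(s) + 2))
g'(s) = sin(s)/((cos(s) - 1)*(cos(s) + 1)*(cos(s) + 2)^2) + sin(s)/((cos(s) - 1)*(cos(s) + 1)^2*(cos(s) + 2)) + sin(s)/((cos(s) - 1)^2*(cos(s) + 1)*(cos(s) + 2)) = (-3 + 4*cos(s)/sin(s)^2 + 2/sin(s)^2)/((cos(s) + 2)^2*sin(s))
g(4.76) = -0.49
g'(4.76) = 0.19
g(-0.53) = -1.37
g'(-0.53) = -4.42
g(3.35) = -22.87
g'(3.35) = 220.87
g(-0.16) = -13.19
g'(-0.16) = -162.75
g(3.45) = -10.36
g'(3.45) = 68.07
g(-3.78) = -2.35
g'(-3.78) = -7.51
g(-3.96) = -1.43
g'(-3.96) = -3.46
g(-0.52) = -1.41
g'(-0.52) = -4.69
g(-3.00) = -49.72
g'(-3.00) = 704.49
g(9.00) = -5.41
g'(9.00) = -25.96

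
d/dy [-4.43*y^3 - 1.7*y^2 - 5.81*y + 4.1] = -13.29*y^2 - 3.4*y - 5.81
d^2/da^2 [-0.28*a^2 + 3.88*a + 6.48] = -0.560000000000000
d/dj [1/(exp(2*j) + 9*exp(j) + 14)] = (-2*exp(j) - 9)*exp(j)/(exp(2*j) + 9*exp(j) + 14)^2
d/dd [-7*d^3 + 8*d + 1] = 8 - 21*d^2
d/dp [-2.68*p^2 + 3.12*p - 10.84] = 3.12 - 5.36*p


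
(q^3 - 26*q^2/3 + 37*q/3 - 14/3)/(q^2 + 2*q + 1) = (3*q^3 - 26*q^2 + 37*q - 14)/(3*(q^2 + 2*q + 1))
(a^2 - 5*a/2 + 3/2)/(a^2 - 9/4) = 2*(a - 1)/(2*a + 3)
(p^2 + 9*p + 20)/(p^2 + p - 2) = (p^2 + 9*p + 20)/(p^2 + p - 2)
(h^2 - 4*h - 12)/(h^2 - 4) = (h - 6)/(h - 2)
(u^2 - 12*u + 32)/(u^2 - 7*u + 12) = (u - 8)/(u - 3)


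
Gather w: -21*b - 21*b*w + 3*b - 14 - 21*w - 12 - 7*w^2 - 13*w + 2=-18*b - 7*w^2 + w*(-21*b - 34) - 24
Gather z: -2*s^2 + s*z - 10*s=-2*s^2 + s*z - 10*s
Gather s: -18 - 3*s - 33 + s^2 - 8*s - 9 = s^2 - 11*s - 60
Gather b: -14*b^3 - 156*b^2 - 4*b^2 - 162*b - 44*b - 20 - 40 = -14*b^3 - 160*b^2 - 206*b - 60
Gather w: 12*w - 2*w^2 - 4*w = -2*w^2 + 8*w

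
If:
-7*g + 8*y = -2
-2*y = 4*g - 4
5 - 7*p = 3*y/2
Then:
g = 18/23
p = 100/161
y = 10/23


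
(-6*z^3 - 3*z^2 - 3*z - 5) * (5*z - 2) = -30*z^4 - 3*z^3 - 9*z^2 - 19*z + 10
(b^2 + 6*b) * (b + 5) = b^3 + 11*b^2 + 30*b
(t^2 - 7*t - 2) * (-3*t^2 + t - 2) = -3*t^4 + 22*t^3 - 3*t^2 + 12*t + 4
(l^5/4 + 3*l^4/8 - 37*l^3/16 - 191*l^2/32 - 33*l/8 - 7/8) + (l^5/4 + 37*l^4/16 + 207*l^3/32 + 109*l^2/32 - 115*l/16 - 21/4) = l^5/2 + 43*l^4/16 + 133*l^3/32 - 41*l^2/16 - 181*l/16 - 49/8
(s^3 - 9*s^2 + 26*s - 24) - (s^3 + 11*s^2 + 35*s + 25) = -20*s^2 - 9*s - 49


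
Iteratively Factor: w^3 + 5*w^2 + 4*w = (w + 4)*(w^2 + w) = (w + 1)*(w + 4)*(w)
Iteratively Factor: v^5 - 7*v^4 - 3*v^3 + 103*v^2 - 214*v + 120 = (v - 1)*(v^4 - 6*v^3 - 9*v^2 + 94*v - 120) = (v - 1)*(v + 4)*(v^3 - 10*v^2 + 31*v - 30) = (v - 5)*(v - 1)*(v + 4)*(v^2 - 5*v + 6) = (v - 5)*(v - 2)*(v - 1)*(v + 4)*(v - 3)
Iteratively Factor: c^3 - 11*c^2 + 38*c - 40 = (c - 4)*(c^2 - 7*c + 10) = (c - 5)*(c - 4)*(c - 2)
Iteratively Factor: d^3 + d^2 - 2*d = (d)*(d^2 + d - 2) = d*(d - 1)*(d + 2)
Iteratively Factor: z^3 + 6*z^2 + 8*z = (z)*(z^2 + 6*z + 8) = z*(z + 2)*(z + 4)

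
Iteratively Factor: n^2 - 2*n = (n)*(n - 2)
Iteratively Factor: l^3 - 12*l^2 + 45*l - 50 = (l - 5)*(l^2 - 7*l + 10) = (l - 5)*(l - 2)*(l - 5)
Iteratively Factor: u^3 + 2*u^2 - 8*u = (u + 4)*(u^2 - 2*u) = u*(u + 4)*(u - 2)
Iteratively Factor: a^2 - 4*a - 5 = (a - 5)*(a + 1)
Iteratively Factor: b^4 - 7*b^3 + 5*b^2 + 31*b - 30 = (b + 2)*(b^3 - 9*b^2 + 23*b - 15) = (b - 5)*(b + 2)*(b^2 - 4*b + 3) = (b - 5)*(b - 3)*(b + 2)*(b - 1)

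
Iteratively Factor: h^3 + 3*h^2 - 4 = (h - 1)*(h^2 + 4*h + 4) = (h - 1)*(h + 2)*(h + 2)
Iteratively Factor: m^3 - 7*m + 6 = (m - 2)*(m^2 + 2*m - 3) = (m - 2)*(m - 1)*(m + 3)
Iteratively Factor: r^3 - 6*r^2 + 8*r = (r - 4)*(r^2 - 2*r) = r*(r - 4)*(r - 2)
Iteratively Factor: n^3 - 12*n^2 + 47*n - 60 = (n - 5)*(n^2 - 7*n + 12) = (n - 5)*(n - 4)*(n - 3)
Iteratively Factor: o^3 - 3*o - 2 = (o + 1)*(o^2 - o - 2) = (o - 2)*(o + 1)*(o + 1)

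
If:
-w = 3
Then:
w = -3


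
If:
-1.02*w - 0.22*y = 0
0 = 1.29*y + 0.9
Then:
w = 0.15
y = -0.70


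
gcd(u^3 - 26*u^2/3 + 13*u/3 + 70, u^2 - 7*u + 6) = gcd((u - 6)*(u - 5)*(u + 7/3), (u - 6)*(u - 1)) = u - 6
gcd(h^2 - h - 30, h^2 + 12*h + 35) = h + 5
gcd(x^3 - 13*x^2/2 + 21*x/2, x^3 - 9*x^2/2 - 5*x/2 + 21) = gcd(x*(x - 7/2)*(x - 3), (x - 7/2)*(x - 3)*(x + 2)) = x^2 - 13*x/2 + 21/2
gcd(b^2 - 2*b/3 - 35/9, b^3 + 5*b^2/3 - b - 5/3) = b + 5/3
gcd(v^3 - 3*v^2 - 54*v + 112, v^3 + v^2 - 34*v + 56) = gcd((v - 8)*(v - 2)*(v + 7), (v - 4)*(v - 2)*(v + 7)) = v^2 + 5*v - 14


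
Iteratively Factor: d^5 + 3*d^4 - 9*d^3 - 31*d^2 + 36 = (d - 3)*(d^4 + 6*d^3 + 9*d^2 - 4*d - 12) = (d - 3)*(d - 1)*(d^3 + 7*d^2 + 16*d + 12) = (d - 3)*(d - 1)*(d + 2)*(d^2 + 5*d + 6) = (d - 3)*(d - 1)*(d + 2)^2*(d + 3)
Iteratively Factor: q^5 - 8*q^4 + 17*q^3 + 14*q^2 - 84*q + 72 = (q - 2)*(q^4 - 6*q^3 + 5*q^2 + 24*q - 36) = (q - 2)*(q + 2)*(q^3 - 8*q^2 + 21*q - 18) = (q - 3)*(q - 2)*(q + 2)*(q^2 - 5*q + 6) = (q - 3)*(q - 2)^2*(q + 2)*(q - 3)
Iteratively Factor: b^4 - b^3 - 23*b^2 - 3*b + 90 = (b - 2)*(b^3 + b^2 - 21*b - 45) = (b - 2)*(b + 3)*(b^2 - 2*b - 15) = (b - 2)*(b + 3)^2*(b - 5)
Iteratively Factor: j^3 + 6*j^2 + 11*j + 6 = (j + 3)*(j^2 + 3*j + 2) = (j + 1)*(j + 3)*(j + 2)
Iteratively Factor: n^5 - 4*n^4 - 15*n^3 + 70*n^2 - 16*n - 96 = (n - 3)*(n^4 - n^3 - 18*n^2 + 16*n + 32) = (n - 3)*(n + 4)*(n^3 - 5*n^2 + 2*n + 8) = (n - 4)*(n - 3)*(n + 4)*(n^2 - n - 2) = (n - 4)*(n - 3)*(n - 2)*(n + 4)*(n + 1)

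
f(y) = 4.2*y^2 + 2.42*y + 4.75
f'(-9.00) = -73.18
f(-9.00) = 323.17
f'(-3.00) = -22.78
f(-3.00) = 35.29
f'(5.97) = 52.57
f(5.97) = 168.89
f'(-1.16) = -7.32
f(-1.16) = 7.59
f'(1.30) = 13.34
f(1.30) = 14.99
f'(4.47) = 39.97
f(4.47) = 99.49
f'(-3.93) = -30.59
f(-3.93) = 60.11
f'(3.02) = 27.79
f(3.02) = 50.36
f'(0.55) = 7.04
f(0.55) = 7.35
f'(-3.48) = -26.81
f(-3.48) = 47.19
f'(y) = 8.4*y + 2.42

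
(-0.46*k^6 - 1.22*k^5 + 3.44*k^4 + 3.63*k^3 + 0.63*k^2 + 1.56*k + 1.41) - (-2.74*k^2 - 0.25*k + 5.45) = -0.46*k^6 - 1.22*k^5 + 3.44*k^4 + 3.63*k^3 + 3.37*k^2 + 1.81*k - 4.04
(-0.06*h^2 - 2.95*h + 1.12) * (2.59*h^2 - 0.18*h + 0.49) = -0.1554*h^4 - 7.6297*h^3 + 3.4024*h^2 - 1.6471*h + 0.5488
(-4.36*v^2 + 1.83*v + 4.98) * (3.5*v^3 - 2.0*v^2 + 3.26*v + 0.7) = -15.26*v^5 + 15.125*v^4 - 0.4436*v^3 - 7.0462*v^2 + 17.5158*v + 3.486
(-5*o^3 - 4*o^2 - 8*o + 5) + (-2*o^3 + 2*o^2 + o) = -7*o^3 - 2*o^2 - 7*o + 5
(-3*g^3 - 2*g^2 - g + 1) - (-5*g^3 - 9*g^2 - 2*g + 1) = 2*g^3 + 7*g^2 + g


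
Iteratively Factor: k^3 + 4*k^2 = (k)*(k^2 + 4*k) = k*(k + 4)*(k)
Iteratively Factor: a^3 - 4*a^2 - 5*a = (a - 5)*(a^2 + a) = (a - 5)*(a + 1)*(a)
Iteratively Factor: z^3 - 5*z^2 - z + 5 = (z - 5)*(z^2 - 1) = (z - 5)*(z + 1)*(z - 1)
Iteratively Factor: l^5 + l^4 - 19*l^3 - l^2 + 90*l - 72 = (l - 2)*(l^4 + 3*l^3 - 13*l^2 - 27*l + 36) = (l - 2)*(l + 4)*(l^3 - l^2 - 9*l + 9) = (l - 2)*(l + 3)*(l + 4)*(l^2 - 4*l + 3) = (l - 3)*(l - 2)*(l + 3)*(l + 4)*(l - 1)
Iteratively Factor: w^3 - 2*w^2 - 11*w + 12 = (w - 4)*(w^2 + 2*w - 3) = (w - 4)*(w + 3)*(w - 1)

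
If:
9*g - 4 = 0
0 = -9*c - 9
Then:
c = -1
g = 4/9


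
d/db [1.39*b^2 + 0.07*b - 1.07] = 2.78*b + 0.07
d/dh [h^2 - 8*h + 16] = 2*h - 8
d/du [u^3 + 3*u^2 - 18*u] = 3*u^2 + 6*u - 18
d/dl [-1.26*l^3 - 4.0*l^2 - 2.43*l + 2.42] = -3.78*l^2 - 8.0*l - 2.43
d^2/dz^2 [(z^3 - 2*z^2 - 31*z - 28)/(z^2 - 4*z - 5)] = -36/(z^3 - 15*z^2 + 75*z - 125)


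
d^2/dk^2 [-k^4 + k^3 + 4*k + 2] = 6*k*(1 - 2*k)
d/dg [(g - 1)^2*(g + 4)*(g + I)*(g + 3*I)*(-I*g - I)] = -6*I*g^5 + g^4*(20 - 15*I) + g^3*(48 + 32*I) + g^2*(-60 + 36*I) + g*(-24 - 38*I) + 16 - 9*I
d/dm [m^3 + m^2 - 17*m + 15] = 3*m^2 + 2*m - 17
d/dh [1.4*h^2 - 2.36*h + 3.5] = 2.8*h - 2.36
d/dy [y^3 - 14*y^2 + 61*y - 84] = 3*y^2 - 28*y + 61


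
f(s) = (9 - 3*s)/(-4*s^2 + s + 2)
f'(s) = (9 - 3*s)*(8*s - 1)/(-4*s^2 + s + 2)^2 - 3/(-4*s^2 + s + 2)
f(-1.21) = -2.49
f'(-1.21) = -4.66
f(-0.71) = -15.32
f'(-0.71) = -136.77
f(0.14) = 4.16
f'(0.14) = -1.21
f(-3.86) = -0.33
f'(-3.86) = -0.12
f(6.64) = 0.07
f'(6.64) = -0.00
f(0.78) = 19.23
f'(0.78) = 282.18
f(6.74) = 0.06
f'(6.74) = -0.00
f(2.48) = -0.08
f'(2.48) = 0.22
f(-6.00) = -0.18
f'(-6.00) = -0.04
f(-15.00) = -0.06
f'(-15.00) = 0.00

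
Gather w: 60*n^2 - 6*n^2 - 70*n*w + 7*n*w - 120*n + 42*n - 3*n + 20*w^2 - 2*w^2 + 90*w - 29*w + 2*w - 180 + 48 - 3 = 54*n^2 - 81*n + 18*w^2 + w*(63 - 63*n) - 135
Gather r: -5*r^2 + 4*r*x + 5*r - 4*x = -5*r^2 + r*(4*x + 5) - 4*x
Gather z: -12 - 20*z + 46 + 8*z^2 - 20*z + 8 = 8*z^2 - 40*z + 42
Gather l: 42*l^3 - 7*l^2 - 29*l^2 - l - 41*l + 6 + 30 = 42*l^3 - 36*l^2 - 42*l + 36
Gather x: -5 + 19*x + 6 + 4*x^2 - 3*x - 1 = 4*x^2 + 16*x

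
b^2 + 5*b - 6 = (b - 1)*(b + 6)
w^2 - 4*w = w*(w - 4)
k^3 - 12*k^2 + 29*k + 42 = (k - 7)*(k - 6)*(k + 1)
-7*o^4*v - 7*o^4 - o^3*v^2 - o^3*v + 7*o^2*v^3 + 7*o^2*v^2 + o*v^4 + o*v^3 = (-o + v)*(o + v)*(7*o + v)*(o*v + o)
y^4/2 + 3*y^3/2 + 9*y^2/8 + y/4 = y*(y/2 + 1)*(y + 1/2)^2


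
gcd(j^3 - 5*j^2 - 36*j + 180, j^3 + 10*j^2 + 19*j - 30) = j + 6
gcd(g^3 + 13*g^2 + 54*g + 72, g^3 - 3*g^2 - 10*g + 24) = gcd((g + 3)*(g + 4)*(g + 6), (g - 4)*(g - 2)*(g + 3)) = g + 3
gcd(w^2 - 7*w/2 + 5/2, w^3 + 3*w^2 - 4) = w - 1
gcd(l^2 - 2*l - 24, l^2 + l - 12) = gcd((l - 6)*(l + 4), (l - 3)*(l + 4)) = l + 4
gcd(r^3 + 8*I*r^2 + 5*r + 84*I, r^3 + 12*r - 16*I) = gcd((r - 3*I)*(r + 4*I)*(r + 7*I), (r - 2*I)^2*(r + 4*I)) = r + 4*I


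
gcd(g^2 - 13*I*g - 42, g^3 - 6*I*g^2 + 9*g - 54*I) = g - 6*I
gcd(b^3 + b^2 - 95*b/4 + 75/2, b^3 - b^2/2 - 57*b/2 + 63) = b + 6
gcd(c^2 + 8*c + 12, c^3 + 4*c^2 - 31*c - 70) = c + 2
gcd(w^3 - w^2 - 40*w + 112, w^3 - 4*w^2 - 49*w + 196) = w^2 + 3*w - 28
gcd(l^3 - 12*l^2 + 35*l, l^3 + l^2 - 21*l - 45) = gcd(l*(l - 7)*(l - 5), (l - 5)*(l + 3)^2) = l - 5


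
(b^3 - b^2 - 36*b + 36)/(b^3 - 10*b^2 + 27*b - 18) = (b + 6)/(b - 3)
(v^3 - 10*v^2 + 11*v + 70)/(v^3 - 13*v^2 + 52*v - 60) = (v^2 - 5*v - 14)/(v^2 - 8*v + 12)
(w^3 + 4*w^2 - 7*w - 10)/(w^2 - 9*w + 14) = (w^2 + 6*w + 5)/(w - 7)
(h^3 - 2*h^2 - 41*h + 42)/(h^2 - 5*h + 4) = (h^2 - h - 42)/(h - 4)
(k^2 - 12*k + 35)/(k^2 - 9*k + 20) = (k - 7)/(k - 4)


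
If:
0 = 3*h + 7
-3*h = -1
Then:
No Solution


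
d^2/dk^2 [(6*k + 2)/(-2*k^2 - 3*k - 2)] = 4*(-(3*k + 1)*(4*k + 3)^2 + (18*k + 11)*(2*k^2 + 3*k + 2))/(2*k^2 + 3*k + 2)^3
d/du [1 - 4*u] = -4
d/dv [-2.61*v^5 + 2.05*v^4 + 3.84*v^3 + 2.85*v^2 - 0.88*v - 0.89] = -13.05*v^4 + 8.2*v^3 + 11.52*v^2 + 5.7*v - 0.88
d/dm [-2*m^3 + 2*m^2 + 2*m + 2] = -6*m^2 + 4*m + 2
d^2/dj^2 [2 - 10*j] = 0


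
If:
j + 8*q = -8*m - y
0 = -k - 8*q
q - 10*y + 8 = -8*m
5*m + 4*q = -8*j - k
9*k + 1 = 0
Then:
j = 3637/47088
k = -1/9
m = -331/2943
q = 1/72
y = 33499/47088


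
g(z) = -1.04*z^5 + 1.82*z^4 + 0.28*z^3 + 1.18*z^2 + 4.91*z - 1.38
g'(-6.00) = -8290.69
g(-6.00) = 10396.92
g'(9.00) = -28715.89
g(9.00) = -49127.43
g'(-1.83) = -99.53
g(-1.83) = 33.63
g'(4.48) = -1407.74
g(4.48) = -1074.21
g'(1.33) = 10.39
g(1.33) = 9.26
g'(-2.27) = -219.35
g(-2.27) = 101.29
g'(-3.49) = -1074.00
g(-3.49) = 792.43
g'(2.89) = -168.27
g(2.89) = -53.28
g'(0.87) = 9.41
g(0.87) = 4.49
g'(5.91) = -4792.88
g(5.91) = -5151.44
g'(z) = -5.2*z^4 + 7.28*z^3 + 0.84*z^2 + 2.36*z + 4.91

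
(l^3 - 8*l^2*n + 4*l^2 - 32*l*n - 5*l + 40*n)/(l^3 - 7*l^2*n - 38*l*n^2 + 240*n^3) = (l^2 + 4*l - 5)/(l^2 + l*n - 30*n^2)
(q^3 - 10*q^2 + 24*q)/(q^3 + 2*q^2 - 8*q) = (q^2 - 10*q + 24)/(q^2 + 2*q - 8)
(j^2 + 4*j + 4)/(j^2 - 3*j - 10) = (j + 2)/(j - 5)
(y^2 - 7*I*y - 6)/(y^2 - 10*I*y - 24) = (y - I)/(y - 4*I)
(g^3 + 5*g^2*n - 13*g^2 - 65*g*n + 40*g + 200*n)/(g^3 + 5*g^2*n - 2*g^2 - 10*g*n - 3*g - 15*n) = (g^2 - 13*g + 40)/(g^2 - 2*g - 3)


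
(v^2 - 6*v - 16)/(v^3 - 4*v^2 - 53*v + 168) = (v + 2)/(v^2 + 4*v - 21)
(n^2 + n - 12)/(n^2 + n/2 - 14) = 2*(n - 3)/(2*n - 7)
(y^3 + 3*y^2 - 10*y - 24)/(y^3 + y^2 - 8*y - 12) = (y + 4)/(y + 2)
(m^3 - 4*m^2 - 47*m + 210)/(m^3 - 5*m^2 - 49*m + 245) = (m - 6)/(m - 7)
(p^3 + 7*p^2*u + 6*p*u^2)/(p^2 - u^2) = p*(p + 6*u)/(p - u)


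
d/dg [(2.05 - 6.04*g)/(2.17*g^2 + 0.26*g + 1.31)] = (13.1068*g^2 - 8.897*g - 8.4454)/(4.7089*g^4 + 1.1284*g^3 + 5.753*g^2 + 0.6812*g + 1.7161)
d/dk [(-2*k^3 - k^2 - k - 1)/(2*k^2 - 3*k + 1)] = (-4*k^4 + 12*k^3 - k^2 + 2*k - 4)/(4*k^4 - 12*k^3 + 13*k^2 - 6*k + 1)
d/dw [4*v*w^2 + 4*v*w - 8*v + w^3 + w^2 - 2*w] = 8*v*w + 4*v + 3*w^2 + 2*w - 2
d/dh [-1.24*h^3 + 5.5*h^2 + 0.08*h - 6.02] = -3.72*h^2 + 11.0*h + 0.08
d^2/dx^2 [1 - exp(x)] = -exp(x)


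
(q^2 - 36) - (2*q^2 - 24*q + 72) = -q^2 + 24*q - 108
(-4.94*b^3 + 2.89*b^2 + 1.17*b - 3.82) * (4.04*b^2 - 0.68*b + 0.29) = -19.9576*b^5 + 15.0348*b^4 + 1.329*b^3 - 15.3903*b^2 + 2.9369*b - 1.1078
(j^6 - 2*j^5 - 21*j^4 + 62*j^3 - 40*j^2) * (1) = j^6 - 2*j^5 - 21*j^4 + 62*j^3 - 40*j^2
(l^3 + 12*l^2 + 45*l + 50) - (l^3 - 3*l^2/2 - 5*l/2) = 27*l^2/2 + 95*l/2 + 50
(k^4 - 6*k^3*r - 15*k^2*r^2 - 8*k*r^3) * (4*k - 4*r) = 4*k^5 - 28*k^4*r - 36*k^3*r^2 + 28*k^2*r^3 + 32*k*r^4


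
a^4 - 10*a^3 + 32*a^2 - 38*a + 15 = (a - 5)*(a - 3)*(a - 1)^2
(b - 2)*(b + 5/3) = b^2 - b/3 - 10/3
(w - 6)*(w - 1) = w^2 - 7*w + 6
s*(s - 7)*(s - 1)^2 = s^4 - 9*s^3 + 15*s^2 - 7*s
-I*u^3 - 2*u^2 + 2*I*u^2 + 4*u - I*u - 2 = (u - 1)*(u - 2*I)*(-I*u + I)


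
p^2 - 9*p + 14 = (p - 7)*(p - 2)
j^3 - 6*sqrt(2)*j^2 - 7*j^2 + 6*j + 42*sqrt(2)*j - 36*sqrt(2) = (j - 6)*(j - 1)*(j - 6*sqrt(2))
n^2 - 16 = (n - 4)*(n + 4)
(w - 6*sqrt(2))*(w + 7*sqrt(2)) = w^2 + sqrt(2)*w - 84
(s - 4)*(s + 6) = s^2 + 2*s - 24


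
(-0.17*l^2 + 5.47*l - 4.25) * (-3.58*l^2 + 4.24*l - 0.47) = 0.6086*l^4 - 20.3034*l^3 + 38.4877*l^2 - 20.5909*l + 1.9975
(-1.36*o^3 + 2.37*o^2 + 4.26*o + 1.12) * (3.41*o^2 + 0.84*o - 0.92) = -4.6376*o^5 + 6.9393*o^4 + 17.7686*o^3 + 5.2172*o^2 - 2.9784*o - 1.0304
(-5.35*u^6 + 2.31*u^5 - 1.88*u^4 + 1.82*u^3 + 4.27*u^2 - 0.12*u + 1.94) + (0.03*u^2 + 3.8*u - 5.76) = -5.35*u^6 + 2.31*u^5 - 1.88*u^4 + 1.82*u^3 + 4.3*u^2 + 3.68*u - 3.82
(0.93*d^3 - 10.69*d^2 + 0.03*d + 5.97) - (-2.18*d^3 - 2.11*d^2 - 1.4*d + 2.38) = 3.11*d^3 - 8.58*d^2 + 1.43*d + 3.59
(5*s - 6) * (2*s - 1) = 10*s^2 - 17*s + 6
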